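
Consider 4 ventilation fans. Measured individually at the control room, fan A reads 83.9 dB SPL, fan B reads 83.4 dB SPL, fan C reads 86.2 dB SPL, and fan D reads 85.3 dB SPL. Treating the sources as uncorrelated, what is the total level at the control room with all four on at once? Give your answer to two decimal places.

90.86 dB SPL

Uncorrelated sources add in intensity (power), not in dB.
L_total = 10·log₁₀(10^(83.9/10) + 10^(83.4/10) + 10^(86.2/10) + 10^(85.3/10)) = 10·log₁₀(1220000000) = 90.86 dB SPL.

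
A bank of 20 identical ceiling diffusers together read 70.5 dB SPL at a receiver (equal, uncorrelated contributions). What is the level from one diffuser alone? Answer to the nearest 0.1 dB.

20 equal incoherent sources add 10·log₁₀(20) = 13.01 dB over one source.
L_one = 70.5 − 13.01 = 57.5 dB SPL.

57.5 dB SPL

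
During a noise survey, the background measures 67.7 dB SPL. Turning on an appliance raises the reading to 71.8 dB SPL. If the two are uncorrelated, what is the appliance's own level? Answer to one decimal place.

Remove the background by subtracting linear intensities:
L_src = 10·log₁₀(10^(71.8/10) − 10^(67.7/10)) = 10·log₁₀(9247000) = 69.7 dB SPL.

69.7 dB SPL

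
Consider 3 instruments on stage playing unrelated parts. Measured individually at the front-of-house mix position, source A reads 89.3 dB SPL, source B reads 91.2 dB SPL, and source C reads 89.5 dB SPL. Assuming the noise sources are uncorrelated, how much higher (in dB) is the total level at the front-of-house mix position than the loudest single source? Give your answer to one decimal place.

Incoherent sources sum as intensities:
L_total = 10·log₁₀(10^(89.3/10) + 10^(91.2/10) + 10^(89.5/10)) = 94.86 dB SPL.
Excess over the loudest (91.2 dB): 94.86 − 91.2 = 3.7 dB.

3.7 dB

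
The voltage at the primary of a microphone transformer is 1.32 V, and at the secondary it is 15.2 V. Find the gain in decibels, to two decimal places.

21.23 dB

Voltage is an amplitude quantity, so gain = 20·log₁₀(V_out/V_in).
20·log₁₀(15.2/1.32) = 20·log₁₀(11.52) = 21.23 dB.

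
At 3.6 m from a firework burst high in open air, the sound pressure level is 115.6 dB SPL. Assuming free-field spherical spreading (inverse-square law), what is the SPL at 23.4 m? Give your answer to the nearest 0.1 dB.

99.3 dB SPL

Inverse-square spreading gives ΔL = −20·log₁₀(d₂/d₁).
ΔL = −20·log₁₀(23.4/3.6) = -16.26 dB, so L₂ = 115.6 + (-16.26) = 99.3 dB SPL.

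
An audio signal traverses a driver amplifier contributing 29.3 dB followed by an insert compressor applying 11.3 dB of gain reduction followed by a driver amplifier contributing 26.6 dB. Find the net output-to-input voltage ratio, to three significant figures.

170

Net gain = 29.3 + (−11.3) + 26.6 = 44.6 dB.
Voltage ratio = 10^(44.6/20) = 170.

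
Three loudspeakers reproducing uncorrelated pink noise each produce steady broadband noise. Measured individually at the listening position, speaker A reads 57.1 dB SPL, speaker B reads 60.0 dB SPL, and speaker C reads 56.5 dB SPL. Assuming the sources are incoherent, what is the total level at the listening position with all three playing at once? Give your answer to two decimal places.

Add the sources as powers (linear), then convert back to dB:
L_total = 10·log₁₀(10^(57.1/10) + 10^(60.0/10) + 10^(56.5/10)) = 10·log₁₀(1960000) = 62.92 dB SPL.

62.92 dB SPL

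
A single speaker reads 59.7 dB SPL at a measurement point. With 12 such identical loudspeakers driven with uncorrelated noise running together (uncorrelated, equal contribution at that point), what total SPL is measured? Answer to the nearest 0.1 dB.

12 equal incoherent sources raise the level by 10·log₁₀(12) = 10.79 dB.
L_total = 59.7 + 10.79 = 70.5 dB SPL.

70.5 dB SPL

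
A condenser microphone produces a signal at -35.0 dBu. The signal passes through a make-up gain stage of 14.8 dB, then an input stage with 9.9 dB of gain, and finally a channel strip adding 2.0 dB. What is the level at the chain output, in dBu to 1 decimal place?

-8.3 dBu

In dB, series stages simply add:
-35.0 + 14.8 + 9.9 + 2.0 = -8.3 dBu.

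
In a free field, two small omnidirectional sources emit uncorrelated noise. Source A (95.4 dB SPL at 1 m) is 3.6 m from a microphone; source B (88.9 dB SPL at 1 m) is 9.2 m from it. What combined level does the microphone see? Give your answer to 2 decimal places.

At the listener: L_A = 95.4 − 20·log₁₀(3.6) = 84.274 dB; L_B = 88.9 − 20·log₁₀(9.2) = 69.624 dB.
Combined: 10·log₁₀(10^(84.274/10)+10^(69.624/10)) = 84.42 dB SPL.

84.42 dB SPL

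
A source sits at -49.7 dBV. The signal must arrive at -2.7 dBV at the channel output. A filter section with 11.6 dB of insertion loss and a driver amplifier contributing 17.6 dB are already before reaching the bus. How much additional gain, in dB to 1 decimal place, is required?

41.0 dB

The required make-up gain is the shortfall in the dB sum.
G = -2.7 − (-49.7) + 11.6 − 17.6 = 41.0 dB.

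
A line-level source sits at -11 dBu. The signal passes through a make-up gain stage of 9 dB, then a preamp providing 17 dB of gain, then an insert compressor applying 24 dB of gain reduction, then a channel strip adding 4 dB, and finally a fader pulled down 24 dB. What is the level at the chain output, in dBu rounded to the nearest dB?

In dB, series stages simply add:
-11 + 9 + 17 − 24 + 4 − 24 = -29 dBu.

-29 dBu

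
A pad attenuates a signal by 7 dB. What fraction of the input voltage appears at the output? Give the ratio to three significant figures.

Voltage ratio = 10^(dB/20).
10^(-7/20) = 10^(-0.3500) = 0.447.

0.447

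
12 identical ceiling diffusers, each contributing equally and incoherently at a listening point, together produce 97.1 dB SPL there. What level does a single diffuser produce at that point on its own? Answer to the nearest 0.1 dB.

86.3 dB SPL

12 equal incoherent sources add 10·log₁₀(12) = 10.79 dB over one source.
L_one = 97.1 − 10.79 = 86.3 dB SPL.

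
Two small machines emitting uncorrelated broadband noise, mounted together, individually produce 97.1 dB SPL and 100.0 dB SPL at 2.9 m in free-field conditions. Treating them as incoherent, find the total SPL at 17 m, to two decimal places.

86.44 dB SPL

Combined at 2.9 m: 10·log₁₀(10^(97.1/10)+10^(100.0/10)) = 101.798 dB SPL.
Then apply −20·log₁₀(17/2.9) = -15.361 dB → 86.44 dB SPL.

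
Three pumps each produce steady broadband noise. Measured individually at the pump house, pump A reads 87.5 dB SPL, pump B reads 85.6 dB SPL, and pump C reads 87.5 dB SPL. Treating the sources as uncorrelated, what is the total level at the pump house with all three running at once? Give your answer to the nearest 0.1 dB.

Incoherent sources sum as intensities:
L_total = 10·log₁₀(10^(87.5/10) + 10^(85.6/10) + 10^(87.5/10)) = 10·log₁₀(1488000000) = 91.7 dB SPL.

91.7 dB SPL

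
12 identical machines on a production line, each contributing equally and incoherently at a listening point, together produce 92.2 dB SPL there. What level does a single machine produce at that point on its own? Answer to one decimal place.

81.4 dB SPL

12 equal incoherent sources add 10·log₁₀(12) = 10.79 dB over one source.
L_one = 92.2 − 10.79 = 81.4 dB SPL.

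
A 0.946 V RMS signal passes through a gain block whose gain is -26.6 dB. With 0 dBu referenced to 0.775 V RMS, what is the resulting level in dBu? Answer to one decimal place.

-24.9 dBu

Input level: 20·log₁₀(0.946/0.775) = 1.73 dBu.
Output: 1.73 − 26.6 = -24.9 dBu.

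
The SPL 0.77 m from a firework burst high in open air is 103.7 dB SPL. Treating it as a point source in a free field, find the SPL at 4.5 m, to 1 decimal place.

88.4 dB SPL

For a point source in a free field, ΔL = −20·log₁₀(d₂/d₁).
ΔL = −20·log₁₀(4.5/0.77) = -15.33 dB, so L₂ = 103.7 + (-15.33) = 88.4 dB SPL.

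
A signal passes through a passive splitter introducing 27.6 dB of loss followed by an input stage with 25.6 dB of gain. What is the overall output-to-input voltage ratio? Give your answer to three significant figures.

0.794

Net gain = (−27.6) + 25.6 = -2.0 dB.
Voltage ratio = 10^(-2.0/20) = 0.794.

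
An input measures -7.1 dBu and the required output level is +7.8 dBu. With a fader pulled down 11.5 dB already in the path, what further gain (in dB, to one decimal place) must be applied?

26.4 dB

The required make-up gain is the shortfall in the dB sum.
G = +7.8 − (-7.1) + 11.5 = 26.4 dB.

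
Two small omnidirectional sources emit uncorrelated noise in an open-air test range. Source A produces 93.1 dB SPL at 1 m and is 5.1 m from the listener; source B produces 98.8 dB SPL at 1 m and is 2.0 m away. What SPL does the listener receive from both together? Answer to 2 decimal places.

92.96 dB SPL

At the listener: L_A = 93.1 − 20·log₁₀(5.1) = 78.949 dB; L_B = 98.8 − 20·log₁₀(2.0) = 92.779 dB.
Combined: 10·log₁₀(10^(78.949/10)+10^(92.779/10)) = 92.96 dB SPL.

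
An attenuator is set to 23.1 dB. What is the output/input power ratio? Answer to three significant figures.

Power ratio = 10^(dB/10).
10^(-23.1/10) = 10^(-2.310) = 0.00490.

0.00490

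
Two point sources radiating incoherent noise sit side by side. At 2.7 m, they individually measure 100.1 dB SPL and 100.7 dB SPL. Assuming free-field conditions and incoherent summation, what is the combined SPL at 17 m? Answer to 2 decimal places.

Combined at 2.7 m: 10·log₁₀(10^(100.1/10)+10^(100.7/10)) = 103.421 dB SPL.
Then apply −20·log₁₀(17/2.7) = -15.982 dB → 87.44 dB SPL.

87.44 dB SPL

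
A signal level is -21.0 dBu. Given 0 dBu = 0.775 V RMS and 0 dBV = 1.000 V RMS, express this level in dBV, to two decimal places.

-23.21 dBV

The offset between the scales is 20·log₁₀(0.775/1.000) = −2.214 dB.
So dBV = -21.0 − 2.214 = -23.21 dBV.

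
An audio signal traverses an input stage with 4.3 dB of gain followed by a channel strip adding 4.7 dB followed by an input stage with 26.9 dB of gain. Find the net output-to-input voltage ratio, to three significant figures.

62.4

Net gain = 4.3 + 4.7 + 26.9 = 35.9 dB.
Voltage ratio = 10^(35.9/20) = 62.4.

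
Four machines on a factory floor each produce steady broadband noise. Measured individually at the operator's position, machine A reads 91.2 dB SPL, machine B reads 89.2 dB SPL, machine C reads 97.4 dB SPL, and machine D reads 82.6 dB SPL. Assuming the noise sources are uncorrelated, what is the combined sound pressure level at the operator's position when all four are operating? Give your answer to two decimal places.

Incoherent sources sum as intensities:
L_total = 10·log₁₀(10^(91.2/10) + 10^(89.2/10) + 10^(97.4/10) + 10^(82.6/10)) = 10·log₁₀(7827000000) = 98.94 dB SPL.

98.94 dB SPL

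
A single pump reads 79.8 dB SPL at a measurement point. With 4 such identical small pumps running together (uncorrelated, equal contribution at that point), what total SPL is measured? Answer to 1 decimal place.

4 equal incoherent sources raise the level by 10·log₁₀(4) = 6.02 dB.
L_total = 79.8 + 6.02 = 85.8 dB SPL.

85.8 dB SPL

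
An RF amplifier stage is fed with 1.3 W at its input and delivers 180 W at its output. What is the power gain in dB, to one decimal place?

Power is a power quantity, so gain = 10·log₁₀(P_out/P_in).
10·log₁₀(180/1.3) = 10·log₁₀(138.5) = 21.4 dB.

21.4 dB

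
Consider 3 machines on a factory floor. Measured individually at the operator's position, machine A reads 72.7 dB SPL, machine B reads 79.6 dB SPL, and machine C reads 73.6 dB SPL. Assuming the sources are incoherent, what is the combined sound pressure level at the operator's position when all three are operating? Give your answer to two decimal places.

81.23 dB SPL

Uncorrelated sources add in intensity (power), not in dB.
L_total = 10·log₁₀(10^(72.7/10) + 10^(79.6/10) + 10^(73.6/10)) = 10·log₁₀(132700000) = 81.23 dB SPL.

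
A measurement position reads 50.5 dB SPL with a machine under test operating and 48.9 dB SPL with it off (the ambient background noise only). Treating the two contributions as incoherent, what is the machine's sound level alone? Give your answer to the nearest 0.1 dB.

45.4 dB SPL

Background correction is a power subtraction:
L_src = 10·log₁₀(10^(50.5/10) − 10^(48.9/10)) = 10·log₁₀(34580) = 45.4 dB SPL.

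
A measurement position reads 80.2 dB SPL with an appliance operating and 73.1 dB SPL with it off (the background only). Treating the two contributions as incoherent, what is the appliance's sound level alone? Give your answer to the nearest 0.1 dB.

Remove the background by subtracting linear intensities:
L_src = 10·log₁₀(10^(80.2/10) − 10^(73.1/10)) = 10·log₁₀(84300000) = 79.3 dB SPL.

79.3 dB SPL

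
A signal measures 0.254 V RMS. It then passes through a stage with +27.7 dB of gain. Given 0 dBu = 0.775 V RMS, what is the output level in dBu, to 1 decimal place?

+18.0 dBu

Input level: 20·log₁₀(0.254/0.775) = -9.69 dBu.
Output: -9.69 + 27.7 = +18.0 dBu.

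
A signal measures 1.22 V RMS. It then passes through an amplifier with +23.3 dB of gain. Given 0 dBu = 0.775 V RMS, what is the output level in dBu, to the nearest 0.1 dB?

+27.2 dBu

Input level: 20·log₁₀(1.22/0.775) = 3.94 dBu.
Output: 3.94 + 23.3 = +27.2 dBu.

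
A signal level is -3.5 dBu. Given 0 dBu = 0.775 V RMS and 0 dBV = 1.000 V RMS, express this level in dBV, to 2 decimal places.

The offset between the scales is 20·log₁₀(0.775/1.000) = −2.214 dB.
So dBV = -3.5 − 2.214 = -5.71 dBV.

-5.71 dBV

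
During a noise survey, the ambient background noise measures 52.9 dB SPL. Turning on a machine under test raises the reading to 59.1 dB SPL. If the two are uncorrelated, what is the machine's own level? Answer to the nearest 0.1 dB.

57.9 dB SPL

Background correction is a power subtraction:
L_src = 10·log₁₀(10^(59.1/10) − 10^(52.9/10)) = 10·log₁₀(617800) = 57.9 dB SPL.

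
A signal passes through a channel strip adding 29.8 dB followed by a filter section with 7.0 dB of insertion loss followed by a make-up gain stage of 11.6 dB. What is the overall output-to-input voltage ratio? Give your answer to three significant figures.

52.5

Net gain = 29.8 + (−7.0) + 11.6 = 34.4 dB.
Voltage ratio = 10^(34.4/20) = 52.5.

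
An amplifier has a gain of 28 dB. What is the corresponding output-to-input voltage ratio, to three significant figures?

25.1

Voltage ratio = 10^(dB/20).
10^(28/20) = 10^(1.400) = 25.1.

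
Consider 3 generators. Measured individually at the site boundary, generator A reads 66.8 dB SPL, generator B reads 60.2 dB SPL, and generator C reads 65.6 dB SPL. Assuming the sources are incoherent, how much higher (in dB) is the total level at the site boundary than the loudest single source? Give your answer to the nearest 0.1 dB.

3.0 dB

Uncorrelated sources add in intensity (power), not in dB.
L_total = 10·log₁₀(10^(66.8/10) + 10^(60.2/10) + 10^(65.6/10)) = 69.76 dB SPL.
Excess over the loudest (66.8 dB): 69.76 − 66.8 = 3.0 dB.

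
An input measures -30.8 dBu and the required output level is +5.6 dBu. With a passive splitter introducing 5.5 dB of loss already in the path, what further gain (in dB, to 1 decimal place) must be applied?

41.9 dB

The required make-up gain is the shortfall in the dB sum.
G = +5.6 − (-30.8) + 5.5 = 41.9 dB.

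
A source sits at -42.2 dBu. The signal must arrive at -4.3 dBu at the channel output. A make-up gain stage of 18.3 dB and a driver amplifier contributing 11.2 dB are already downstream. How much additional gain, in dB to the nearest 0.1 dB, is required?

8.4 dB

The required make-up gain is the shortfall in the dB sum.
G = -4.3 − (-42.2) − 18.3 − 11.2 = 8.4 dB.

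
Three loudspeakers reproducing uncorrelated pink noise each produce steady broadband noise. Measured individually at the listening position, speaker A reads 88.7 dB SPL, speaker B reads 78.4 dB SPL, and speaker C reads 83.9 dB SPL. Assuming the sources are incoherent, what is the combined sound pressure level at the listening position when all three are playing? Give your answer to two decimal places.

90.24 dB SPL

Uncorrelated sources add in intensity (power), not in dB.
L_total = 10·log₁₀(10^(88.7/10) + 10^(78.4/10) + 10^(83.9/10)) = 10·log₁₀(1056000000) = 90.24 dB SPL.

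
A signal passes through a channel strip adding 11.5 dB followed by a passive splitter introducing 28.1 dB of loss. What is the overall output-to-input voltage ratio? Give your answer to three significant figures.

Net gain = 11.5 + (−28.1) = -16.6 dB.
Voltage ratio = 10^(-16.6/20) = 0.148.

0.148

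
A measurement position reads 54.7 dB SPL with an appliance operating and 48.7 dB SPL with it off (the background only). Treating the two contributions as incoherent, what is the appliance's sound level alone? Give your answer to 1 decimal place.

Background correction is a power subtraction:
L_src = 10·log₁₀(10^(54.7/10) − 10^(48.7/10)) = 10·log₁₀(221000) = 53.4 dB SPL.

53.4 dB SPL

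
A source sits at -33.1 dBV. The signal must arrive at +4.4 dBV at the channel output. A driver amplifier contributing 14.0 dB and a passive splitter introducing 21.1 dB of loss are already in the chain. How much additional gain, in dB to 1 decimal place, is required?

44.6 dB

The required make-up gain is the shortfall in the dB sum.
G = +4.4 − (-33.1) − 14.0 + 21.1 = 44.6 dB.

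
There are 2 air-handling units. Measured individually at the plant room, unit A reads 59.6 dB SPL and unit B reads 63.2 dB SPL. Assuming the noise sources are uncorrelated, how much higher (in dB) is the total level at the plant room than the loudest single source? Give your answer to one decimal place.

Incoherent sources sum as intensities:
L_total = 10·log₁₀(10^(59.6/10) + 10^(63.2/10)) = 64.77 dB SPL.
Excess over the loudest (63.2 dB): 64.77 − 63.2 = 1.6 dB.

1.6 dB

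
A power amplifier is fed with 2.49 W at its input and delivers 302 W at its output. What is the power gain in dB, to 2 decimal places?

Power ratio → dB uses the 10·log₁₀ form:
10·log₁₀(302/2.49) = 10·log₁₀(121.3) = 20.84 dB.

20.84 dB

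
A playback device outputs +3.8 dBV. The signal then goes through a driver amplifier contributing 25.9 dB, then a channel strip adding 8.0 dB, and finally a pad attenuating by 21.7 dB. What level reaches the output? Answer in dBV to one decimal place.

Gain stages sum in dB:
+3.8 + 25.9 + 8.0 − 21.7 = +16.0 dBV.

+16.0 dBV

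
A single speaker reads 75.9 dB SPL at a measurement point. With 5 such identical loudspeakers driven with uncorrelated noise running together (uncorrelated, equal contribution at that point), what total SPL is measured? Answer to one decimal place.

82.9 dB SPL

5 equal incoherent sources raise the level by 10·log₁₀(5) = 6.99 dB.
L_total = 75.9 + 6.99 = 82.9 dB SPL.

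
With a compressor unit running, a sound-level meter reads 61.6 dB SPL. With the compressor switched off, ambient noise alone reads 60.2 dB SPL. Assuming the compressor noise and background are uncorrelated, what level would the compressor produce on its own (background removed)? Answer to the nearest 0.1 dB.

Background correction is a power subtraction:
L_src = 10·log₁₀(10^(61.6/10) − 10^(60.2/10)) = 10·log₁₀(398300) = 56.0 dB SPL.

56.0 dB SPL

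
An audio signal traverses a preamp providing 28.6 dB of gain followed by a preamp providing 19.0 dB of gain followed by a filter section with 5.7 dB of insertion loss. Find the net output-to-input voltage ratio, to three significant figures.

124

Net gain = 28.6 + 19.0 + (−5.7) = 41.9 dB.
Voltage ratio = 10^(41.9/20) = 124.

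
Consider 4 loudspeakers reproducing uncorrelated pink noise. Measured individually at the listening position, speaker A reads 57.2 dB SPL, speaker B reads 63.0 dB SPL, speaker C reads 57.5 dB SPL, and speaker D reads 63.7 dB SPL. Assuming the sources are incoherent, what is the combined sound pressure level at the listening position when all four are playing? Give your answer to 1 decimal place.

Incoherent sources sum as intensities:
L_total = 10·log₁₀(10^(57.2/10) + 10^(63.0/10) + 10^(57.5/10) + 10^(63.7/10)) = 10·log₁₀(5427000) = 67.3 dB SPL.

67.3 dB SPL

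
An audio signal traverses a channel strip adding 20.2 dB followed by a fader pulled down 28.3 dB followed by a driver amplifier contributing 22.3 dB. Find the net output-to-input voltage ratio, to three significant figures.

5.13

Net gain = 20.2 + (−28.3) + 22.3 = 14.2 dB.
Voltage ratio = 10^(14.2/20) = 5.13.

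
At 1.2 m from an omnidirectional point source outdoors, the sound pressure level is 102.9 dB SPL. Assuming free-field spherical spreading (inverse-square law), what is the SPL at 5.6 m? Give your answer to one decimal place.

89.5 dB SPL

Free-field point source: level drops by 20·log₁₀ of the distance ratio.
ΔL = −20·log₁₀(5.6/1.2) = -13.38 dB, so L₂ = 102.9 + (-13.38) = 89.5 dB SPL.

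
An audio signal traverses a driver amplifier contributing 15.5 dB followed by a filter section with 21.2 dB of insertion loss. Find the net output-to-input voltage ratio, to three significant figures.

Net gain = 15.5 + (−21.2) = -5.7 dB.
Voltage ratio = 10^(-5.7/20) = 0.519.

0.519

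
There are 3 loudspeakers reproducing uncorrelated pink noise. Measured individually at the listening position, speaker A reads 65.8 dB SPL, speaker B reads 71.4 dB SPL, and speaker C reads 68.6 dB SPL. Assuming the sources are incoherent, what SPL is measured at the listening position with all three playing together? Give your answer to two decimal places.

Uncorrelated sources add in intensity (power), not in dB.
L_total = 10·log₁₀(10^(65.8/10) + 10^(71.4/10) + 10^(68.6/10)) = 10·log₁₀(24850000) = 73.95 dB SPL.

73.95 dB SPL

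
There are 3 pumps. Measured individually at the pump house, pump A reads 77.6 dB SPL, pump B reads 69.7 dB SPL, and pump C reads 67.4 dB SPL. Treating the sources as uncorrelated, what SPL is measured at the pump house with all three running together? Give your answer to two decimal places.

78.60 dB SPL

Uncorrelated sources add in intensity (power), not in dB.
L_total = 10·log₁₀(10^(77.6/10) + 10^(69.7/10) + 10^(67.4/10)) = 10·log₁₀(72370000) = 78.60 dB SPL.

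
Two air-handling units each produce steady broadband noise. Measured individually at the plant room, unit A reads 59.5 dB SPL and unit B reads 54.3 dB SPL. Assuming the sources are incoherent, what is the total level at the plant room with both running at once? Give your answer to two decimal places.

60.65 dB SPL

Incoherent sources sum as intensities:
L_total = 10·log₁₀(10^(59.5/10) + 10^(54.3/10)) = 10·log₁₀(1160000) = 60.65 dB SPL.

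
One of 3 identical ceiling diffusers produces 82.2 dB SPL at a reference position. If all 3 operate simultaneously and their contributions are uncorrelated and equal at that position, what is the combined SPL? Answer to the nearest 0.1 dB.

3 equal incoherent sources raise the level by 10·log₁₀(3) = 4.77 dB.
L_total = 82.2 + 4.77 = 87.0 dB SPL.

87.0 dB SPL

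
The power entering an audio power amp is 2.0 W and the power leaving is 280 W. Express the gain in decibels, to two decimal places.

For a power ratio, dB = 10·log₁₀(P₂/P₁).
10·log₁₀(280/2.0) = 10·log₁₀(140.0) = 21.46 dB.

21.46 dB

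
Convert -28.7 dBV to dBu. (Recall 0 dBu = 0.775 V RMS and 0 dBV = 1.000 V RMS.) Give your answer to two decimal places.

The offset between the scales is 20·log₁₀(0.775/1.000) = −2.214 dB.
So dBu = -28.7 + 2.214 = -26.49 dBu.

-26.49 dBu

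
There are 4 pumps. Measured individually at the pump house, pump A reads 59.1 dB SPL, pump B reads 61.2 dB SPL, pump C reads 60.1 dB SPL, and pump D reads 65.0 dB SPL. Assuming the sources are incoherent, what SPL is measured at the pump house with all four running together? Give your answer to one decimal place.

68.0 dB SPL

Incoherent sources sum as intensities:
L_total = 10·log₁₀(10^(59.1/10) + 10^(61.2/10) + 10^(60.1/10) + 10^(65.0/10)) = 10·log₁₀(6317000) = 68.0 dB SPL.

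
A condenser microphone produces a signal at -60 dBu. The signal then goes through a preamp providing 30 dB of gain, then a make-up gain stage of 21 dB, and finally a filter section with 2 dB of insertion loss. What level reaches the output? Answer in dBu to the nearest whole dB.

Cascaded gains and losses add directly in dB.
-60 + 30 + 21 − 2 = -11 dBu.

-11 dBu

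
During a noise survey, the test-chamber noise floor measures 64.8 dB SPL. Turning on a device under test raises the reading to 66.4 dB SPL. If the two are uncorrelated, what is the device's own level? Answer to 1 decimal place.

61.3 dB SPL

Remove the background by subtracting linear intensities:
L_src = 10·log₁₀(10^(66.4/10) − 10^(64.8/10)) = 10·log₁₀(1345000) = 61.3 dB SPL.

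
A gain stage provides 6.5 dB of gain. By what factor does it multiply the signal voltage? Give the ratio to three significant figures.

Voltage ratio = 10^(dB/20).
10^(6.5/20) = 10^(0.3250) = 2.11.

2.11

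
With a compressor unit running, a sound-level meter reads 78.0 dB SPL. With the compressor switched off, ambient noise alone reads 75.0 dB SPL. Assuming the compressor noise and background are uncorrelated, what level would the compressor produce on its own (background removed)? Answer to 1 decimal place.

Remove the background by subtracting linear intensities:
L_src = 10·log₁₀(10^(78.0/10) − 10^(75.0/10)) = 10·log₁₀(31470000) = 75.0 dB SPL.

75.0 dB SPL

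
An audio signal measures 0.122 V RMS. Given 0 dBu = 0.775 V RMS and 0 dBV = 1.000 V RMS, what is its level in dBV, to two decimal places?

-18.27 dBV

dBV = 20·log₁₀(V / 1.000 V).
20·log₁₀(0.122/1.000) = -18.27 dBV.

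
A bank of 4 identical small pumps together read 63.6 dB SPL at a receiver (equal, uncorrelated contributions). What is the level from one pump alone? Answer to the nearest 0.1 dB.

57.6 dB SPL

4 equal incoherent sources add 10·log₁₀(4) = 6.02 dB over one source.
L_one = 63.6 − 6.02 = 57.6 dB SPL.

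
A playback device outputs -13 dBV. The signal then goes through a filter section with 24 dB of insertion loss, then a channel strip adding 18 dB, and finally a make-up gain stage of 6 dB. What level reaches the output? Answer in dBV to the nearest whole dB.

Cascaded gains and losses add directly in dB.
-13 − 24 + 18 + 6 = -13 dBV.

-13 dBV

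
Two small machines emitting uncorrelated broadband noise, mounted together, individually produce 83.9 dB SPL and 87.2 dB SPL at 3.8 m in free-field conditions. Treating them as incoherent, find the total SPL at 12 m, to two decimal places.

Combined at 3.8 m: 10·log₁₀(10^(83.9/10)+10^(87.2/10)) = 88.866 dB SPL.
Then apply −20·log₁₀(12/3.8) = -9.988 dB → 78.88 dB SPL.

78.88 dB SPL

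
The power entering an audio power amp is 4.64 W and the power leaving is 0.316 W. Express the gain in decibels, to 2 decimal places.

-11.67 dB

Power is a power quantity, so gain = 10·log₁₀(P_out/P_in).
10·log₁₀(0.316/4.64) = 10·log₁₀(0.06810) = -11.67 dB.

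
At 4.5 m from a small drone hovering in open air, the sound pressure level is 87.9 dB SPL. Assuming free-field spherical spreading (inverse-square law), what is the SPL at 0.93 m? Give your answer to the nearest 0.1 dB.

101.6 dB SPL

Inverse-square spreading gives ΔL = −20·log₁₀(d₂/d₁).
ΔL = −20·log₁₀(0.93/4.5) = 13.69 dB, so L₂ = 87.9 + (13.69) = 101.6 dB SPL.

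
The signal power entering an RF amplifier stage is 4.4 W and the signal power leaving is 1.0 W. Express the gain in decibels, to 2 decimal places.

-6.43 dB

Power is a power quantity, so gain = 10·log₁₀(P_out/P_in).
10·log₁₀(1.0/4.4) = 10·log₁₀(0.2273) = -6.43 dB.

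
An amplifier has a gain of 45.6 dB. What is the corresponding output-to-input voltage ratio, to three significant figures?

Voltage ratio = 10^(dB/20).
10^(45.6/20) = 10^(2.280) = 191.

191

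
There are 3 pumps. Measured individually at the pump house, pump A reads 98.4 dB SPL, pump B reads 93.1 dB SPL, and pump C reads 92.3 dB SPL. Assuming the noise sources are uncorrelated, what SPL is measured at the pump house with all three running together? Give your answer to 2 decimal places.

Incoherent sources sum as intensities:
L_total = 10·log₁₀(10^(98.4/10) + 10^(93.1/10) + 10^(92.3/10)) = 10·log₁₀(10658000000) = 100.28 dB SPL.

100.28 dB SPL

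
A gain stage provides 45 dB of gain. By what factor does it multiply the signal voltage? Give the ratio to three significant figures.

Voltage ratio = 10^(dB/20).
10^(45/20) = 10^(2.250) = 178.

178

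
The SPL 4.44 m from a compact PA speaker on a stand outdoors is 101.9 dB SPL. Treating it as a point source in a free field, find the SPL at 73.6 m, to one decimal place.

Inverse-square spreading gives ΔL = −20·log₁₀(d₂/d₁).
ΔL = −20·log₁₀(73.6/4.44) = -24.39 dB, so L₂ = 101.9 + (-24.39) = 77.5 dB SPL.

77.5 dB SPL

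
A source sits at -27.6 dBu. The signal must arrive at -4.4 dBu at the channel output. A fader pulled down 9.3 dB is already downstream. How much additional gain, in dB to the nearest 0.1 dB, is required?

32.5 dB

The required make-up gain is the shortfall in the dB sum.
G = -4.4 − (-27.6) + 9.3 = 32.5 dB.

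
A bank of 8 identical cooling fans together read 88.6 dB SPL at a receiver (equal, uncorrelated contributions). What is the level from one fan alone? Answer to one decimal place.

8 equal incoherent sources add 10·log₁₀(8) = 9.03 dB over one source.
L_one = 88.6 − 9.03 = 79.6 dB SPL.

79.6 dB SPL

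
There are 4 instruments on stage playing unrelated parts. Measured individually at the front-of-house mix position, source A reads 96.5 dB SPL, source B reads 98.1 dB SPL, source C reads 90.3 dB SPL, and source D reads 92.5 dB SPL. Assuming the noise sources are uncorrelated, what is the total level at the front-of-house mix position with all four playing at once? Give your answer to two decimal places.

Add the sources as powers (linear), then convert back to dB:
L_total = 10·log₁₀(10^(96.5/10) + 10^(98.1/10) + 10^(90.3/10) + 10^(92.5/10)) = 10·log₁₀(13773000000) = 101.39 dB SPL.

101.39 dB SPL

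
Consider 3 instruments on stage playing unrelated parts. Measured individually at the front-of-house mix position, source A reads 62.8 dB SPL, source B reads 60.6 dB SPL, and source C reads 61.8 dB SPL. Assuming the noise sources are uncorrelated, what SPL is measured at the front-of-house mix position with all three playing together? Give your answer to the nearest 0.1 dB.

Incoherent sources sum as intensities:
L_total = 10·log₁₀(10^(62.8/10) + 10^(60.6/10) + 10^(61.8/10)) = 10·log₁₀(4567000) = 66.6 dB SPL.

66.6 dB SPL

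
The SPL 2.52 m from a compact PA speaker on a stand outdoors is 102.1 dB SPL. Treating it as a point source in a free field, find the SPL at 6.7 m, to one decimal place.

93.6 dB SPL

For a point source in a free field, ΔL = −20·log₁₀(d₂/d₁).
ΔL = −20·log₁₀(6.7/2.52) = -8.49 dB, so L₂ = 102.1 + (-8.49) = 93.6 dB SPL.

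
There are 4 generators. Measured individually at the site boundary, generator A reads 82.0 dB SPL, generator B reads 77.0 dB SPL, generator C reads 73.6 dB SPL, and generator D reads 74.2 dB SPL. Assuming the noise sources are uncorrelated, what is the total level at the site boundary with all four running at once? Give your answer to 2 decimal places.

84.11 dB SPL

Add the sources as powers (linear), then convert back to dB:
L_total = 10·log₁₀(10^(82.0/10) + 10^(77.0/10) + 10^(73.6/10) + 10^(74.2/10)) = 10·log₁₀(257800000) = 84.11 dB SPL.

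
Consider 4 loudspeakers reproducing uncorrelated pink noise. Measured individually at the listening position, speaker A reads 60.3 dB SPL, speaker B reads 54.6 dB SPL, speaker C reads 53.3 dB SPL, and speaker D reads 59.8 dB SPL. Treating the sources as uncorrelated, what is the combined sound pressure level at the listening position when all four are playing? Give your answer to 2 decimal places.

Add the sources as powers (linear), then convert back to dB:
L_total = 10·log₁₀(10^(60.3/10) + 10^(54.6/10) + 10^(53.3/10) + 10^(59.8/10)) = 10·log₁₀(2529000) = 64.03 dB SPL.

64.03 dB SPL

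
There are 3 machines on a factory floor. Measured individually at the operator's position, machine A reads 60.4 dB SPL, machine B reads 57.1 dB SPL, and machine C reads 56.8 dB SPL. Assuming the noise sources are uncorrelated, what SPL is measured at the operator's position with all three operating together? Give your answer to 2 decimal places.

Add the sources as powers (linear), then convert back to dB:
L_total = 10·log₁₀(10^(60.4/10) + 10^(57.1/10) + 10^(56.8/10)) = 10·log₁₀(2088000) = 63.20 dB SPL.

63.20 dB SPL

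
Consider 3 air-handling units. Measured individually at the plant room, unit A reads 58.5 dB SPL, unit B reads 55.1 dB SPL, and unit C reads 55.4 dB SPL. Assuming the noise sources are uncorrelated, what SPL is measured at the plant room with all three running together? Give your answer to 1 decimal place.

Add the sources as powers (linear), then convert back to dB:
L_total = 10·log₁₀(10^(58.5/10) + 10^(55.1/10) + 10^(55.4/10)) = 10·log₁₀(1378000) = 61.4 dB SPL.

61.4 dB SPL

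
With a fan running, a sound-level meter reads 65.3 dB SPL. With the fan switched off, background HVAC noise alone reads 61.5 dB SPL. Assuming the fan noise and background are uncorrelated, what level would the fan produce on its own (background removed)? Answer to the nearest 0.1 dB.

Remove the background by subtracting linear intensities:
L_src = 10·log₁₀(10^(65.3/10) − 10^(61.5/10)) = 10·log₁₀(1976000) = 63.0 dB SPL.

63.0 dB SPL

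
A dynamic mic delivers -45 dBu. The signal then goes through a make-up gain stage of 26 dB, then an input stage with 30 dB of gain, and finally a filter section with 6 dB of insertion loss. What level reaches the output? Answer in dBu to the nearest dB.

+5 dBu

In dB, series stages simply add:
-45 + 26 + 30 − 6 = +5 dBu.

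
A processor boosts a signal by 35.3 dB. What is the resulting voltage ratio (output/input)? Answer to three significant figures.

Voltage ratio = 10^(dB/20).
10^(35.3/20) = 10^(1.765) = 58.2.

58.2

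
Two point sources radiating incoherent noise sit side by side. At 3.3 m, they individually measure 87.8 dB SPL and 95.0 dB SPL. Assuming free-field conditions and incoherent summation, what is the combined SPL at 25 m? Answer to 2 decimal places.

78.17 dB SPL

Combined at 3.3 m: 10·log₁₀(10^(87.8/10)+10^(95.0/10)) = 95.757 dB SPL.
Then apply −20·log₁₀(25/3.3) = -17.589 dB → 78.17 dB SPL.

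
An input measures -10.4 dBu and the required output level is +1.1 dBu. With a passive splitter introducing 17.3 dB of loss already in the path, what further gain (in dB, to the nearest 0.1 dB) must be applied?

The required make-up gain is the shortfall in the dB sum.
G = +1.1 − (-10.4) + 17.3 = 28.8 dB.

28.8 dB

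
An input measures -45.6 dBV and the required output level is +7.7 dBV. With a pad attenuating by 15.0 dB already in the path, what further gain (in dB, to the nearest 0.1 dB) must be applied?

68.3 dB

The required make-up gain is the shortfall in the dB sum.
G = +7.7 − (-45.6) + 15.0 = 68.3 dB.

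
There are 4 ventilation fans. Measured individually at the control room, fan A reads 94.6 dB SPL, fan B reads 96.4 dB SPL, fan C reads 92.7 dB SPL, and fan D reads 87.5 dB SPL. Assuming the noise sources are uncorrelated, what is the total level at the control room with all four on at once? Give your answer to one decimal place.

99.9 dB SPL

Add the sources as powers (linear), then convert back to dB:
L_total = 10·log₁₀(10^(94.6/10) + 10^(96.4/10) + 10^(92.7/10) + 10^(87.5/10)) = 10·log₁₀(9674000000) = 99.9 dB SPL.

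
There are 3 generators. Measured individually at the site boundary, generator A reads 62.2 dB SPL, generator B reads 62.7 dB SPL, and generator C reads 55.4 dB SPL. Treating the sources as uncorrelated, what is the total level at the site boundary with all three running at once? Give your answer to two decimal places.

65.88 dB SPL

Incoherent sources sum as intensities:
L_total = 10·log₁₀(10^(62.2/10) + 10^(62.7/10) + 10^(55.4/10)) = 10·log₁₀(3868000) = 65.88 dB SPL.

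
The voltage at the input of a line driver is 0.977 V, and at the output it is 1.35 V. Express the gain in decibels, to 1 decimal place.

2.8 dB

Voltage is an amplitude quantity, so gain = 20·log₁₀(V_out/V_in).
20·log₁₀(1.35/0.977) = 20·log₁₀(1.382) = 2.8 dB.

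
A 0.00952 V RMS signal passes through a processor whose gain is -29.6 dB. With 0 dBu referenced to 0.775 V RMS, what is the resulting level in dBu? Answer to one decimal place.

Input level: 20·log₁₀(0.00952/0.775) = -38.21 dBu.
Output: -38.21 − 29.6 = -67.8 dBu.

-67.8 dBu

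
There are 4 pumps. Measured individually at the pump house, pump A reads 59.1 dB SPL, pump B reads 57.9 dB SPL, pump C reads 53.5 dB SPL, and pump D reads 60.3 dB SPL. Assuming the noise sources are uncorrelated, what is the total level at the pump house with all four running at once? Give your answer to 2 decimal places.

Incoherent sources sum as intensities:
L_total = 10·log₁₀(10^(59.1/10) + 10^(57.9/10) + 10^(53.5/10) + 10^(60.3/10)) = 10·log₁₀(2725000) = 64.35 dB SPL.

64.35 dB SPL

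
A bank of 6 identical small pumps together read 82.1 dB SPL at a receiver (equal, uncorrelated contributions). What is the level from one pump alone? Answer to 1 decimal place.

74.3 dB SPL

6 equal incoherent sources add 10·log₁₀(6) = 7.78 dB over one source.
L_one = 82.1 − 7.78 = 74.3 dB SPL.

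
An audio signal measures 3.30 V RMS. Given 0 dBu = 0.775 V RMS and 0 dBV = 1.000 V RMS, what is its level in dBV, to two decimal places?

+10.37 dBV

dBV = 20·log₁₀(V / 1.000 V).
20·log₁₀(3.30/1.000) = +10.37 dBV.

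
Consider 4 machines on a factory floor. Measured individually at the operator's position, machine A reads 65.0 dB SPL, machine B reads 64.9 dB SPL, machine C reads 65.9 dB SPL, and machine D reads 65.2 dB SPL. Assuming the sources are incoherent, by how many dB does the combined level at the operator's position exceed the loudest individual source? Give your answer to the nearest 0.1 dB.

Add the sources as powers (linear), then convert back to dB:
L_total = 10·log₁₀(10^(65.0/10) + 10^(64.9/10) + 10^(65.9/10) + 10^(65.2/10)) = 71.29 dB SPL.
Excess over the loudest (65.9 dB): 71.29 − 65.9 = 5.4 dB.

5.4 dB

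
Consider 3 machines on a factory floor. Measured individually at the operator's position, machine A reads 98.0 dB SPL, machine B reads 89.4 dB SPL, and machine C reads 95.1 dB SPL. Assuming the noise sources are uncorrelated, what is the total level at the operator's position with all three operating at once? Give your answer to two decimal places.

100.18 dB SPL

Add the sources as powers (linear), then convert back to dB:
L_total = 10·log₁₀(10^(98.0/10) + 10^(89.4/10) + 10^(95.1/10)) = 10·log₁₀(10416000000) = 100.18 dB SPL.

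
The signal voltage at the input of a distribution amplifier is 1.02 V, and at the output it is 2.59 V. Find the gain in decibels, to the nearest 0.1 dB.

For a voltage ratio, dB = 20·log₁₀(V₂/V₁).
20·log₁₀(2.59/1.02) = 20·log₁₀(2.539) = 8.1 dB.

8.1 dB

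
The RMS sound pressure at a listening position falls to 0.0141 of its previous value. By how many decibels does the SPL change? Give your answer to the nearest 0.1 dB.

-37.0 dB

SPL change from a pressure ratio uses the 20·log₁₀ form:
20·log₁₀(0.0141) = -37.0 dB.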